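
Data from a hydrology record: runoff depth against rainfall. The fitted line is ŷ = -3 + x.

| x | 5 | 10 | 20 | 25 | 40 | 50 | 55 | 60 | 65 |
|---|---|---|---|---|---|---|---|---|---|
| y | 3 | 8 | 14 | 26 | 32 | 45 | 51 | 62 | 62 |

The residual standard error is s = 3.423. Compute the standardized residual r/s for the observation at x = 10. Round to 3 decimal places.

ŷ = -3 + 10 = 7
r = 8 − 7 = 1
r/s = 1 / 3.423 = 0.292

0.292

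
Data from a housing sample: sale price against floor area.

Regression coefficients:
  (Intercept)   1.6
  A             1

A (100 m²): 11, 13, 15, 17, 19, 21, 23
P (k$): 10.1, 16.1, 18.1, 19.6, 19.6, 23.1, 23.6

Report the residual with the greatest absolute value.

e = -2.5

A=11: P̂ = 1.6 + 11 = 12.6; e = 10.1 − 12.6 = -2.5
A=13: P̂ = 1.6 + 13 = 14.6; e = 16.1 − 14.6 = 1.5
A=15: P̂ = 1.6 + 15 = 16.6; e = 18.1 − 16.6 = 1.5
A=17: P̂ = 1.6 + 17 = 18.6; e = 19.6 − 18.6 = 1
A=19: P̂ = 1.6 + 19 = 20.6; e = 19.6 − 20.6 = -1
A=21: P̂ = 1.6 + 21 = 22.6; e = 23.1 − 22.6 = 0.5
A=23: P̂ = 1.6 + 23 = 24.6; e = 23.6 − 24.6 = -1
Largest |e| is 2.5 at A = 11, residual -2.5.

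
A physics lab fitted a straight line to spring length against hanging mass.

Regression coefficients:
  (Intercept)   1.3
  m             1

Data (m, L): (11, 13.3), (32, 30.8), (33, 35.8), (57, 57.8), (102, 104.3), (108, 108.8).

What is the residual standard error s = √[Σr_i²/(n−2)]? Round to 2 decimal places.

m=11: ŷ = 1.3 + 11 = 12.3; r = 13.3 − 12.3 = 1
m=32: ŷ = 1.3 + 32 = 33.3; r = 30.8 − 33.3 = -2.5
m=33: ŷ = 1.3 + 33 = 34.3; r = 35.8 − 34.3 = 1.5
m=57: ŷ = 1.3 + 57 = 58.3; r = 57.8 − 58.3 = -0.5
m=102: ŷ = 1.3 + 102 = 103.3; r = 104.3 − 103.3 = 1
m=108: ŷ = 1.3 + 108 = 109.3; r = 108.8 − 109.3 = -0.5
SSE = 1 + 6.25 + 2.25 + 0.25 + 1 + 0.25 = 11
s = √(11/4) = √2.75 ≈ 1.66

s = 1.66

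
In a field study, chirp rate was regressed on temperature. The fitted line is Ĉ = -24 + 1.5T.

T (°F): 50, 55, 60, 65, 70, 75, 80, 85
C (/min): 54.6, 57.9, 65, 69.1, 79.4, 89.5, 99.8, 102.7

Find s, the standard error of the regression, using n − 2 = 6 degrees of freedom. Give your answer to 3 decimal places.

s = 2.953

T=50: Ĉ = -24 + 1.5·50 = 51; e = 54.6 − 51 = 3.6
T=55: Ĉ = -24 + 1.5·55 = 58.5; e = 57.9 − 58.5 = -0.6
T=60: Ĉ = -24 + 1.5·60 = 66; e = 65 − 66 = -1
T=65: Ĉ = -24 + 1.5·65 = 73.5; e = 69.1 − 73.5 = -4.4
T=70: Ĉ = -24 + 1.5·70 = 81; e = 79.4 − 81 = -1.6
T=75: Ĉ = -24 + 1.5·75 = 88.5; e = 89.5 − 88.5 = 1
T=80: Ĉ = -24 + 1.5·80 = 96; e = 99.8 − 96 = 3.8
T=85: Ĉ = -24 + 1.5·85 = 103.5; e = 102.7 − 103.5 = -0.8
SSE = 12.96 + 0.36 + 1 + 19.36 + 2.56 + 1 + 14.44 + 0.64 = 52.32
s = √(52.32/6) = √8.72 ≈ 2.953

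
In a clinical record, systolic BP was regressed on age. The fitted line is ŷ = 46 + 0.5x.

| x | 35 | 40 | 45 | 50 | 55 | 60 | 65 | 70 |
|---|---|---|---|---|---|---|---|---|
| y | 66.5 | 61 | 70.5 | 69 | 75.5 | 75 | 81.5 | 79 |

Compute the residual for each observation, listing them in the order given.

x=35: ŷ = 46 + 0.5·35 = 63.5; e = 66.5 − 63.5 = 3
x=40: ŷ = 46 + 0.5·40 = 66; e = 61 − 66 = -5
x=45: ŷ = 46 + 0.5·45 = 68.5; e = 70.5 − 68.5 = 2
x=50: ŷ = 46 + 0.5·50 = 71; e = 69 − 71 = -2
x=55: ŷ = 46 + 0.5·55 = 73.5; e = 75.5 − 73.5 = 2
x=60: ŷ = 46 + 0.5·60 = 76; e = 75 − 76 = -1
x=65: ŷ = 46 + 0.5·65 = 78.5; e = 81.5 − 78.5 = 3
x=70: ŷ = 46 + 0.5·70 = 81; e = 79 − 81 = -2

3, -5, 2, -2, 2, -1, 3, -2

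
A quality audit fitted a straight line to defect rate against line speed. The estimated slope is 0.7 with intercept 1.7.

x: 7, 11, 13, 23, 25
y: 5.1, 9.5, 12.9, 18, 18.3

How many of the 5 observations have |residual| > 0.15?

x=7: ŷ = 1.7 + 0.7·7 = 6.6; e = 5.1 − 6.6 = -1.5
x=11: ŷ = 1.7 + 0.7·11 = 9.4; e = 9.5 − 9.4 = 0.1
x=13: ŷ = 1.7 + 0.7·13 = 10.8; e = 12.9 − 10.8 = 2.1
x=23: ŷ = 1.7 + 0.7·23 = 17.8; e = 18 − 17.8 = 0.2
x=25: ŷ = 1.7 + 0.7·25 = 19.2; e = 18.3 − 19.2 = -0.9
|e| > 0.15: x=7 (|e|=1.5), x=13 (|e|=2.1), x=23 (|e|=0.2), x=25 (|e|=0.9) → 4

4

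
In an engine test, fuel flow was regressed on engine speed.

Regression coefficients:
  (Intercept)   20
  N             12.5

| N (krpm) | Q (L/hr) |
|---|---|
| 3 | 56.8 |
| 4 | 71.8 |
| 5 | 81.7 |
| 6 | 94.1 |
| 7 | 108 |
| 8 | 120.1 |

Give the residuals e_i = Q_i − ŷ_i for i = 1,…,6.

N=3: ŷ = 20 + 12.5·3 = 57.5; e = 56.8 − 57.5 = -0.7
N=4: ŷ = 20 + 12.5·4 = 70; e = 71.8 − 70 = 1.8
N=5: ŷ = 20 + 12.5·5 = 82.5; e = 81.7 − 82.5 = -0.8
N=6: ŷ = 20 + 12.5·6 = 95; e = 94.1 − 95 = -0.9
N=7: ŷ = 20 + 12.5·7 = 107.5; e = 108 − 107.5 = 0.5
N=8: ŷ = 20 + 12.5·8 = 120; e = 120.1 − 120 = 0.1

-0.7, 1.8, -0.8, -0.9, 0.5, 0.1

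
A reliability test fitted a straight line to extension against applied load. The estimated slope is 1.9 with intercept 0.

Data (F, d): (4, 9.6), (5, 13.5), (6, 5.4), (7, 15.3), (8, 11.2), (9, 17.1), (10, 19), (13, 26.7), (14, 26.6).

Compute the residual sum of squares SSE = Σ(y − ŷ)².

SSE = 80

F=4: ŷ = 1.9·4 = 7.6; r = 9.6 − 7.6 = 2
F=5: ŷ = 1.9·5 = 9.5; r = 13.5 − 9.5 = 4
F=6: ŷ = 1.9·6 = 11.4; r = 5.4 − 11.4 = -6
F=7: ŷ = 1.9·7 = 13.3; r = 15.3 − 13.3 = 2
F=8: ŷ = 1.9·8 = 15.2; r = 11.2 − 15.2 = -4
F=9: ŷ = 1.9·9 = 17.1; r = 17.1 − 17.1 = 0
F=10: ŷ = 1.9·10 = 19; r = 19 − 19 = 0
F=13: ŷ = 1.9·13 = 24.7; r = 26.7 − 24.7 = 2
F=14: ŷ = 1.9·14 = 26.6; r = 26.6 − 26.6 = 0
SSE = 4 + 16 + 36 + 4 + 16 + 0 + 0 + 4 + 0 = 80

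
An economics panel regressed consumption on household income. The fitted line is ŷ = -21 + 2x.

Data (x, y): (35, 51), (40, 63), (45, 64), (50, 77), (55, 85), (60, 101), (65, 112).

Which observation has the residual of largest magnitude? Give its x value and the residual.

x=35: ŷ = -21 + 2·35 = 49; r = 51 − 49 = 2
x=40: ŷ = -21 + 2·40 = 59; r = 63 − 59 = 4
x=45: ŷ = -21 + 2·45 = 69; r = 64 − 69 = -5
x=50: ŷ = -21 + 2·50 = 79; r = 77 − 79 = -2
x=55: ŷ = -21 + 2·55 = 89; r = 85 − 89 = -4
x=60: ŷ = -21 + 2·60 = 99; r = 101 − 99 = 2
x=65: ŷ = -21 + 2·65 = 109; r = 112 − 109 = 3
Largest |r| is 5 at x = 45, residual -5.

x = 45, r = -5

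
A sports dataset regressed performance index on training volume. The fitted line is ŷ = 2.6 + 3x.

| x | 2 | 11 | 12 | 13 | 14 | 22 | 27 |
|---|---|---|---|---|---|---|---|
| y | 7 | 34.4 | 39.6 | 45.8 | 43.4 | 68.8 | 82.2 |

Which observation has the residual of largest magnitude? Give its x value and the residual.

x=2: ŷ = 2.6 + 3·2 = 8.6; e = 7 − 8.6 = -1.6
x=11: ŷ = 2.6 + 3·11 = 35.6; e = 34.4 − 35.6 = -1.2
x=12: ŷ = 2.6 + 3·12 = 38.6; e = 39.6 − 38.6 = 1
x=13: ŷ = 2.6 + 3·13 = 41.6; e = 45.8 − 41.6 = 4.2
x=14: ŷ = 2.6 + 3·14 = 44.6; e = 43.4 − 44.6 = -1.2
x=22: ŷ = 2.6 + 3·22 = 68.6; e = 68.8 − 68.6 = 0.2
x=27: ŷ = 2.6 + 3·27 = 83.6; e = 82.2 − 83.6 = -1.4
Largest |e| is 4.2 at x = 13, residual 4.2.

x = 13, e = 4.2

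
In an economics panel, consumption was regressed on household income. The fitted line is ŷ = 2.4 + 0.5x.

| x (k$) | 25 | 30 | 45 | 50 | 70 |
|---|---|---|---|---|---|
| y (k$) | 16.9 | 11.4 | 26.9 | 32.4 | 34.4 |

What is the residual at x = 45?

ŷ = 2.4 + 0.5·45 = 24.9
r = 26.9 − 24.9 = 2

r = 2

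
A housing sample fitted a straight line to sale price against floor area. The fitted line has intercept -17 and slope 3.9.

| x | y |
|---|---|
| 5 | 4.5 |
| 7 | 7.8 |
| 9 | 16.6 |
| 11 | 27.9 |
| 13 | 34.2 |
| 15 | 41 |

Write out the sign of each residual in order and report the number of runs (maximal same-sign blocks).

x=5: ŷ = -17 + 3.9·5 = 2.5; r = 4.5 − 2.5 = 2
x=7: ŷ = -17 + 3.9·7 = 10.3; r = 7.8 − 10.3 = -2.5
x=9: ŷ = -17 + 3.9·9 = 18.1; r = 16.6 − 18.1 = -1.5
x=11: ŷ = -17 + 3.9·11 = 25.9; r = 27.9 − 25.9 = 2
x=13: ŷ = -17 + 3.9·13 = 33.7; r = 34.2 − 33.7 = 0.5
x=15: ŷ = -17 + 3.9·15 = 41.5; r = 41 − 41.5 = -0.5
Signs: + − − + + −
Runs: +×1, −×2, +×2, −×1 → 4

4 runs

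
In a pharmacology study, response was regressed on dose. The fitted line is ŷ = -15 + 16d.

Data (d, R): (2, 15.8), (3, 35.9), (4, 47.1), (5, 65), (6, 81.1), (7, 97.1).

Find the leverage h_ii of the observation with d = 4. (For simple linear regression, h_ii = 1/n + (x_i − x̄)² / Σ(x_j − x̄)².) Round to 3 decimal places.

h = 0.181

d̄ = (2 + 3 + 4 + 5 + 6 + 7)/6 = 4.5
Σ(d − d̄)² = 6.25 + 2.25 + 0.25 + 0.25 + 2.25 + 6.25 = 17.5
h = 1/6 + (-0.5)²/17.5 = 0.166667 + 0.0142857 = 0.181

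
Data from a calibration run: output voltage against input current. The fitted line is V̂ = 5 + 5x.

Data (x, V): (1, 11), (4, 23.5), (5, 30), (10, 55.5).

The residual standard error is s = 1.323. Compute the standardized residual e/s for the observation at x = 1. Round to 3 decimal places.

V̂ = 5 + 5·1 = 10
e = 11 − 10 = 1
e/s = 1 / 1.323 = 0.756

0.756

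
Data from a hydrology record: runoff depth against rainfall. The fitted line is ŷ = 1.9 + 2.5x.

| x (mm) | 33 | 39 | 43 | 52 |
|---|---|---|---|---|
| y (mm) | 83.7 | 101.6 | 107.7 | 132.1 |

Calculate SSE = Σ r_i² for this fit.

x=33: ŷ = 1.9 + 2.5·33 = 84.4; r = 83.7 − 84.4 = -0.7
x=39: ŷ = 1.9 + 2.5·39 = 99.4; r = 101.6 − 99.4 = 2.2
x=43: ŷ = 1.9 + 2.5·43 = 109.4; r = 107.7 − 109.4 = -1.7
x=52: ŷ = 1.9 + 2.5·52 = 131.9; r = 132.1 − 131.9 = 0.2
SSE = 0.49 + 4.84 + 2.89 + 0.04 = 8.26

SSE = 8.26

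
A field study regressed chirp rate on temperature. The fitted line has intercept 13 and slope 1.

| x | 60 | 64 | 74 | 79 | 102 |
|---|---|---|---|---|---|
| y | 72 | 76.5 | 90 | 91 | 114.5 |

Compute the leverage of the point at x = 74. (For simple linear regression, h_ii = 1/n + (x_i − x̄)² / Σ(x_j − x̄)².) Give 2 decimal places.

h = 0.20

x̄ = (60 + 64 + 74 + 79 + 102)/5 = 75.8
Σ(x − x̄)² = 249.64 + 139.24 + 3.24 + 10.24 + 686.44 = 1088.8
h = 1/5 + (-1.8)²/1088.8 = 0.2 + 0.00297575 = 0.20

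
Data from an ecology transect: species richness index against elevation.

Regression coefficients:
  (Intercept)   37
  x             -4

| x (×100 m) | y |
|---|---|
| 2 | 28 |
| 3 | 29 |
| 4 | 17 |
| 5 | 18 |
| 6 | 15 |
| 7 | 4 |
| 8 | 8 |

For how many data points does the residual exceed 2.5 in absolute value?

x=2: ŷ = 37 − 4·2 = 29; r = 28 − 29 = -1
x=3: ŷ = 37 − 4·3 = 25; r = 29 − 25 = 4
x=4: ŷ = 37 − 4·4 = 21; r = 17 − 21 = -4
x=5: ŷ = 37 − 4·5 = 17; r = 18 − 17 = 1
x=6: ŷ = 37 − 4·6 = 13; r = 15 − 13 = 2
x=7: ŷ = 37 − 4·7 = 9; r = 4 − 9 = -5
x=8: ŷ = 37 − 4·8 = 5; r = 8 − 5 = 3
|r| > 2.5: x=3 (|r|=4), x=4 (|r|=4), x=7 (|r|=5), x=8 (|r|=3) → 4

4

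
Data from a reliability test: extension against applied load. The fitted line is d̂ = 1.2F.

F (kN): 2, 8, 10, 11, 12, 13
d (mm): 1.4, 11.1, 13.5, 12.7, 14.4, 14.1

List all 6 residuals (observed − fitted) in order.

F=2: d̂ = 1.2·2 = 2.4; r = 1.4 − 2.4 = -1
F=8: d̂ = 1.2·8 = 9.6; r = 11.1 − 9.6 = 1.5
F=10: d̂ = 1.2·10 = 12; r = 13.5 − 12 = 1.5
F=11: d̂ = 1.2·11 = 13.2; r = 12.7 − 13.2 = -0.5
F=12: d̂ = 1.2·12 = 14.4; r = 14.4 − 14.4 = 0
F=13: d̂ = 1.2·13 = 15.6; r = 14.1 − 15.6 = -1.5

-1, 1.5, 1.5, -0.5, 0, -1.5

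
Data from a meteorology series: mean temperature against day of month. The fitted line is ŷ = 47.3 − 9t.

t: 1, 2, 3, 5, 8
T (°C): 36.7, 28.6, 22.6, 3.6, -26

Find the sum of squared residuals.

t=1: ŷ = 47.3 − 9·1 = 38.3; e = 36.7 − 38.3 = -1.6
t=2: ŷ = 47.3 − 9·2 = 29.3; e = 28.6 − 29.3 = -0.7
t=3: ŷ = 47.3 − 9·3 = 20.3; e = 22.6 − 20.3 = 2.3
t=5: ŷ = 47.3 − 9·5 = 2.3; e = 3.6 − 2.3 = 1.3
t=8: ŷ = 47.3 − 9·8 = -24.7; e = -26 − (-24.7) = -1.3
SSE = 2.56 + 0.49 + 5.29 + 1.69 + 1.69 = 11.72

SSE = 11.72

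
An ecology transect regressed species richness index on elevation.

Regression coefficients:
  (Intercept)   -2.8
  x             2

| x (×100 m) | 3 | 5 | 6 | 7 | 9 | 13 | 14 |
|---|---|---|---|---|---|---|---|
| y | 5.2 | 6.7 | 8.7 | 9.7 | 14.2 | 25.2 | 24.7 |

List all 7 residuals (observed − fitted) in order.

2, -0.5, -0.5, -1.5, -1, 2, -0.5

x=3: ŷ = -2.8 + 2·3 = 3.2; e = 5.2 − 3.2 = 2
x=5: ŷ = -2.8 + 2·5 = 7.2; e = 6.7 − 7.2 = -0.5
x=6: ŷ = -2.8 + 2·6 = 9.2; e = 8.7 − 9.2 = -0.5
x=7: ŷ = -2.8 + 2·7 = 11.2; e = 9.7 − 11.2 = -1.5
x=9: ŷ = -2.8 + 2·9 = 15.2; e = 14.2 − 15.2 = -1
x=13: ŷ = -2.8 + 2·13 = 23.2; e = 25.2 − 23.2 = 2
x=14: ŷ = -2.8 + 2·14 = 25.2; e = 24.7 − 25.2 = -0.5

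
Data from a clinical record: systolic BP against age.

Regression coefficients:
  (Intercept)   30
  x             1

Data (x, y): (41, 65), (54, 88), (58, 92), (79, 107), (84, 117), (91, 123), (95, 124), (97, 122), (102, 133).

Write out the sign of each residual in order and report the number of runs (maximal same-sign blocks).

6 runs

x=41: ŷ = 30 + 41 = 71; r = 65 − 71 = -6
x=54: ŷ = 30 + 54 = 84; r = 88 − 84 = 4
x=58: ŷ = 30 + 58 = 88; r = 92 − 88 = 4
x=79: ŷ = 30 + 79 = 109; r = 107 − 109 = -2
x=84: ŷ = 30 + 84 = 114; r = 117 − 114 = 3
x=91: ŷ = 30 + 91 = 121; r = 123 − 121 = 2
x=95: ŷ = 30 + 95 = 125; r = 124 − 125 = -1
x=97: ŷ = 30 + 97 = 127; r = 122 − 127 = -5
x=102: ŷ = 30 + 102 = 132; r = 133 − 132 = 1
Signs: − + + − + + − − +
Runs: −×1, +×2, −×1, +×2, −×2, +×1 → 6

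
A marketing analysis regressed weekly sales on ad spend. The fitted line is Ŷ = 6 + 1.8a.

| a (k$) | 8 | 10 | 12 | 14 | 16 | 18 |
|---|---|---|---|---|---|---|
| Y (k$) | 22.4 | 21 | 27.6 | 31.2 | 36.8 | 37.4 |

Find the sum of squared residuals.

SSE = 18

a=8: Ŷ = 6 + 1.8·8 = 20.4; r = 22.4 − 20.4 = 2
a=10: Ŷ = 6 + 1.8·10 = 24; r = 21 − 24 = -3
a=12: Ŷ = 6 + 1.8·12 = 27.6; r = 27.6 − 27.6 = 0
a=14: Ŷ = 6 + 1.8·14 = 31.2; r = 31.2 − 31.2 = 0
a=16: Ŷ = 6 + 1.8·16 = 34.8; r = 36.8 − 34.8 = 2
a=18: Ŷ = 6 + 1.8·18 = 38.4; r = 37.4 − 38.4 = -1
SSE = 4 + 9 + 0 + 0 + 4 + 1 = 18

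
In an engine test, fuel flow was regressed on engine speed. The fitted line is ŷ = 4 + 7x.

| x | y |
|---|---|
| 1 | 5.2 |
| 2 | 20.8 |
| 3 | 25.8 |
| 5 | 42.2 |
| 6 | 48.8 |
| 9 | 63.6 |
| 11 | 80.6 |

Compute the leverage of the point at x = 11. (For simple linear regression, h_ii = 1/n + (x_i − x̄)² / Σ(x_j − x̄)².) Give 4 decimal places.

h = 0.5439

x̄ = (1 + 2 + 3 + 5 + 6 + 9 + 11)/7 = 5.28571
Σ(x − x̄)² = 18.3673 + 10.7959 + 5.22449 + 0.0816327 + 0.510204 + 13.7959 + 32.6531 = 81.4286
h = 1/7 + (5.71429)²/81.4286 = 0.142857 + 0.401003 = 0.5439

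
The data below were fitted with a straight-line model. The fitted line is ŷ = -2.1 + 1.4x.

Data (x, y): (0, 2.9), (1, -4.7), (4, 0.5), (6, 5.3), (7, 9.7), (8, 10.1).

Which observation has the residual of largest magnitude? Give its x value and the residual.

x = 0, e = 5

x=0: ŷ = -2.1 + 1.4·0 = -2.1; e = 2.9 − (-2.1) = 5
x=1: ŷ = -2.1 + 1.4·1 = -0.7; e = -4.7 − (-0.7) = -4
x=4: ŷ = -2.1 + 1.4·4 = 3.5; e = 0.5 − 3.5 = -3
x=6: ŷ = -2.1 + 1.4·6 = 6.3; e = 5.3 − 6.3 = -1
x=7: ŷ = -2.1 + 1.4·7 = 7.7; e = 9.7 − 7.7 = 2
x=8: ŷ = -2.1 + 1.4·8 = 9.1; e = 10.1 − 9.1 = 1
Largest |e| is 5 at x = 0, residual 5.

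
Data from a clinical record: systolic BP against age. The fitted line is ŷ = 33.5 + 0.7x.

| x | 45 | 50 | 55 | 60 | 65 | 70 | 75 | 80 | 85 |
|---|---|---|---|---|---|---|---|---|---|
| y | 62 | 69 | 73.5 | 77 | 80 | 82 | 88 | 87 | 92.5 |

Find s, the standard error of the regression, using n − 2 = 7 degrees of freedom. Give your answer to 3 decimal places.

s = 1.909

x=45: ŷ = 33.5 + 0.7·45 = 65; r = 62 − 65 = -3
x=50: ŷ = 33.5 + 0.7·50 = 68.5; r = 69 − 68.5 = 0.5
x=55: ŷ = 33.5 + 0.7·55 = 72; r = 73.5 − 72 = 1.5
x=60: ŷ = 33.5 + 0.7·60 = 75.5; r = 77 − 75.5 = 1.5
x=65: ŷ = 33.5 + 0.7·65 = 79; r = 80 − 79 = 1
x=70: ŷ = 33.5 + 0.7·70 = 82.5; r = 82 − 82.5 = -0.5
x=75: ŷ = 33.5 + 0.7·75 = 86; r = 88 − 86 = 2
x=80: ŷ = 33.5 + 0.7·80 = 89.5; r = 87 − 89.5 = -2.5
x=85: ŷ = 33.5 + 0.7·85 = 93; r = 92.5 − 93 = -0.5
SSE = 9 + 0.25 + 2.25 + 2.25 + 1 + 0.25 + 4 + 6.25 + 0.25 = 25.5
s = √(25.5/7) = √3.64286 ≈ 1.909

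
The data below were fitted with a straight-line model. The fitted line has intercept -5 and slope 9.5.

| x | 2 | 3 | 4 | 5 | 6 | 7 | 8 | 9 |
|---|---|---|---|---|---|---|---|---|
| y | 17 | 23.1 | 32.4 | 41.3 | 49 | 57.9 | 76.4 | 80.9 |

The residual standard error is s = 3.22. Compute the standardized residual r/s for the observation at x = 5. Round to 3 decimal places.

ŷ = -5 + 9.5·5 = 42.5
r = 41.3 − 42.5 = -1.2
r/s = -1.2 / 3.22 = -0.373

-0.373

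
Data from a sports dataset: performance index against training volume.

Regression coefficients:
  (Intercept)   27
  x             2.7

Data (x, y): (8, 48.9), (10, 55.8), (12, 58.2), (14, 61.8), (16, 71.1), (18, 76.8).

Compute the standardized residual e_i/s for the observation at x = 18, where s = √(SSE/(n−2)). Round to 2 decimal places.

x=8: ŷ = 27 + 2.7·8 = 48.6; e = 48.9 − 48.6 = 0.3
x=10: ŷ = 27 + 2.7·10 = 54; e = 55.8 − 54 = 1.8
x=12: ŷ = 27 + 2.7·12 = 59.4; e = 58.2 − 59.4 = -1.2
x=14: ŷ = 27 + 2.7·14 = 64.8; e = 61.8 − 64.8 = -3
x=16: ŷ = 27 + 2.7·16 = 70.2; e = 71.1 − 70.2 = 0.9
x=18: ŷ = 27 + 2.7·18 = 75.6; e = 76.8 − 75.6 = 1.2
SSE = 0.09 + 3.24 + 1.44 + 9 + 0.81 + 1.44 = 16.02
s = √(16.02/4) = 2.00125
e/s = 1.2 / 2.00125 = 0.60

0.60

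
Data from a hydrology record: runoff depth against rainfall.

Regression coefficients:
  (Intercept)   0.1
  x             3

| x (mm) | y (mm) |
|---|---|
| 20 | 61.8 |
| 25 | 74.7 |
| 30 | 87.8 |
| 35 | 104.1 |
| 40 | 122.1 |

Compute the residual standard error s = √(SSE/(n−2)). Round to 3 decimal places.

x=20: ŷ = 0.1 + 3·20 = 60.1; e = 61.8 − 60.1 = 1.7
x=25: ŷ = 0.1 + 3·25 = 75.1; e = 74.7 − 75.1 = -0.4
x=30: ŷ = 0.1 + 3·30 = 90.1; e = 87.8 − 90.1 = -2.3
x=35: ŷ = 0.1 + 3·35 = 105.1; e = 104.1 − 105.1 = -1
x=40: ŷ = 0.1 + 3·40 = 120.1; e = 122.1 − 120.1 = 2
SSE = 2.89 + 0.16 + 5.29 + 1 + 4 = 13.34
s = √(13.34/3) = √4.44667 ≈ 2.109

s = 2.109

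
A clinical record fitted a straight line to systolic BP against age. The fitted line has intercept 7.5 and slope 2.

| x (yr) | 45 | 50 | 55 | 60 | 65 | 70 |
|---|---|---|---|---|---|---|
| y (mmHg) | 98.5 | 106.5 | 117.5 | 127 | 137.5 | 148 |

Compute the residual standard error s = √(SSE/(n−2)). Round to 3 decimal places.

s = 0.791

x=45: ŷ = 7.5 + 2·45 = 97.5; r = 98.5 − 97.5 = 1
x=50: ŷ = 7.5 + 2·50 = 107.5; r = 106.5 − 107.5 = -1
x=55: ŷ = 7.5 + 2·55 = 117.5; r = 117.5 − 117.5 = 0
x=60: ŷ = 7.5 + 2·60 = 127.5; r = 127 − 127.5 = -0.5
x=65: ŷ = 7.5 + 2·65 = 137.5; r = 137.5 − 137.5 = 0
x=70: ŷ = 7.5 + 2·70 = 147.5; r = 148 − 147.5 = 0.5
SSE = 1 + 1 + 0 + 0.25 + 0 + 0.25 = 2.5
s = √(2.5/4) = √0.625 ≈ 0.791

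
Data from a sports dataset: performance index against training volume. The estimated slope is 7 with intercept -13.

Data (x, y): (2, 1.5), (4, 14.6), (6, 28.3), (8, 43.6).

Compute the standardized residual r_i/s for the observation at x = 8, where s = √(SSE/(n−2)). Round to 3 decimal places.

0.756

x=2: ŷ = -13 + 7·2 = 1; r = 1.5 − 1 = 0.5
x=4: ŷ = -13 + 7·4 = 15; r = 14.6 − 15 = -0.4
x=6: ŷ = -13 + 7·6 = 29; r = 28.3 − 29 = -0.7
x=8: ŷ = -13 + 7·8 = 43; r = 43.6 − 43 = 0.6
SSE = 0.25 + 0.16 + 0.49 + 0.36 = 1.26
s = √(1.26/2) = 0.793725
r/s = 0.6 / 0.793725 = 0.756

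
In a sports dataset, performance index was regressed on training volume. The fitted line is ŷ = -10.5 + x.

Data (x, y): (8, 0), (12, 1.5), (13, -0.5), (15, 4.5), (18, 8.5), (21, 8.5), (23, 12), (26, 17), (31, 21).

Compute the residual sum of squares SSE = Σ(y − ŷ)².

x=8: ŷ = -10.5 + 8 = -2.5; e = 0 − (-2.5) = 2.5
x=12: ŷ = -10.5 + 12 = 1.5; e = 1.5 − 1.5 = 0
x=13: ŷ = -10.5 + 13 = 2.5; e = -0.5 − 2.5 = -3
x=15: ŷ = -10.5 + 15 = 4.5; e = 4.5 − 4.5 = 0
x=18: ŷ = -10.5 + 18 = 7.5; e = 8.5 − 7.5 = 1
x=21: ŷ = -10.5 + 21 = 10.5; e = 8.5 − 10.5 = -2
x=23: ŷ = -10.5 + 23 = 12.5; e = 12 − 12.5 = -0.5
x=26: ŷ = -10.5 + 26 = 15.5; e = 17 − 15.5 = 1.5
x=31: ŷ = -10.5 + 31 = 20.5; e = 21 − 20.5 = 0.5
SSE = 6.25 + 0 + 9 + 0 + 1 + 4 + 0.25 + 2.25 + 0.25 = 23

SSE = 23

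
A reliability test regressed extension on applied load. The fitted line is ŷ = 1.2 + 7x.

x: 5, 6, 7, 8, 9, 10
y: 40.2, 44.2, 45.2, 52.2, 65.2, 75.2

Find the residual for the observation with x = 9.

ŷ = 1.2 + 7·9 = 64.2
r = 65.2 − 64.2 = 1

r = 1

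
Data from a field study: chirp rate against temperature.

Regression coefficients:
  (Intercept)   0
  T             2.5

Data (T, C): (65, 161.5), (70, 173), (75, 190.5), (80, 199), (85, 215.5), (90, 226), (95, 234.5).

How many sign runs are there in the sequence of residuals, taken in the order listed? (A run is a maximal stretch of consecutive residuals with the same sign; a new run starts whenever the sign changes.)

T=65: Ĉ = 2.5·65 = 162.5; r = 161.5 − 162.5 = -1
T=70: Ĉ = 2.5·70 = 175; r = 173 − 175 = -2
T=75: Ĉ = 2.5·75 = 187.5; r = 190.5 − 187.5 = 3
T=80: Ĉ = 2.5·80 = 200; r = 199 − 200 = -1
T=85: Ĉ = 2.5·85 = 212.5; r = 215.5 − 212.5 = 3
T=90: Ĉ = 2.5·90 = 225; r = 226 − 225 = 1
T=95: Ĉ = 2.5·95 = 237.5; r = 234.5 − 237.5 = -3
Signs: − − + − + + −
Runs: −×2, +×1, −×1, +×2, −×1 → 5

5 runs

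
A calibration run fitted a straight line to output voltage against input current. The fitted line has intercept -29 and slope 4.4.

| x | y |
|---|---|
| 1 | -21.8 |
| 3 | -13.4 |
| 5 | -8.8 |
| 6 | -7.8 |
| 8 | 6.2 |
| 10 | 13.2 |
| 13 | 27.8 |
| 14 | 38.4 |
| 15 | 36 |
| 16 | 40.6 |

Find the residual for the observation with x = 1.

e = 2.8

ŷ = -29 + 4.4·1 = -24.6
e = -21.8 − (-24.6) = 2.8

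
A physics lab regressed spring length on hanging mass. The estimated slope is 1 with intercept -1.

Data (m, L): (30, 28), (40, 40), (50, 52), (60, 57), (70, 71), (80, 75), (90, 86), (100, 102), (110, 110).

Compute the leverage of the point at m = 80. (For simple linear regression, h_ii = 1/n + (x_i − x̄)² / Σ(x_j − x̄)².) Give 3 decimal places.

m̄ = (30 + 40 + 50 + 60 + 70 + 80 + 90 + 100 + 110)/9 = 70
Σ(m − m̄)² = 1600 + 900 + 400 + 100 + 0 + 100 + 400 + 900 + 1600 = 6000
h = 1/9 + (10)²/6000 = 0.111111 + 0.0166667 = 0.128

h = 0.128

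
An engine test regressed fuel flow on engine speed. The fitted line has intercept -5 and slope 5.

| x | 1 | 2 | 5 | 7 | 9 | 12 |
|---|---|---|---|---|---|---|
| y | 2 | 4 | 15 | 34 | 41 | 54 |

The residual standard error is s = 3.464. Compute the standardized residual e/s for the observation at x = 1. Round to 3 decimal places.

ŷ = -5 + 5·1 = 0
e = 2 − 0 = 2
e/s = 2 / 3.464 = 0.577

0.577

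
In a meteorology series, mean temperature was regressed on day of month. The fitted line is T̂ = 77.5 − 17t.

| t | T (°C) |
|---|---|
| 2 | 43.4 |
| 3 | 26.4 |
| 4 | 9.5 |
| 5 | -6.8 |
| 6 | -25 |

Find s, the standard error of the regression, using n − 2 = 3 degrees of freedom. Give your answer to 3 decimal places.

t=2: T̂ = 77.5 − 17·2 = 43.5; e = 43.4 − 43.5 = -0.1
t=3: T̂ = 77.5 − 17·3 = 26.5; e = 26.4 − 26.5 = -0.1
t=4: T̂ = 77.5 − 17·4 = 9.5; e = 9.5 − 9.5 = 0
t=5: T̂ = 77.5 − 17·5 = -7.5; e = -6.8 − (-7.5) = 0.7
t=6: T̂ = 77.5 − 17·6 = -24.5; e = -25 − (-24.5) = -0.5
SSE = 0.01 + 0.01 + 0 + 0.49 + 0.25 = 0.76
s = √(0.76/3) = √0.253333 ≈ 0.503

s = 0.503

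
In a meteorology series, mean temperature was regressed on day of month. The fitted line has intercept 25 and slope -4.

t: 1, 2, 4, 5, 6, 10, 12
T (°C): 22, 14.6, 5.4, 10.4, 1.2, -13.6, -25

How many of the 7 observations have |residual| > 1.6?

t=1: ŷ = 25 − 4·1 = 21; r = 22 − 21 = 1
t=2: ŷ = 25 − 4·2 = 17; r = 14.6 − 17 = -2.4
t=4: ŷ = 25 − 4·4 = 9; r = 5.4 − 9 = -3.6
t=5: ŷ = 25 − 4·5 = 5; r = 10.4 − 5 = 5.4
t=6: ŷ = 25 − 4·6 = 1; r = 1.2 − 1 = 0.2
t=10: ŷ = 25 − 4·10 = -15; r = -13.6 − (-15) = 1.4
t=12: ŷ = 25 − 4·12 = -23; r = -25 − (-23) = -2
|r| > 1.6: t=2 (|r|=2.4), t=4 (|r|=3.6), t=5 (|r|=5.4), t=12 (|r|=2) → 4

4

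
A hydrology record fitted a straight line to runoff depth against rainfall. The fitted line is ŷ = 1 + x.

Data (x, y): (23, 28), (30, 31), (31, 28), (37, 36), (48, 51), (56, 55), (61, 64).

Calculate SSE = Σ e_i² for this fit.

SSE = 48

x=23: ŷ = 1 + 23 = 24; e = 28 − 24 = 4
x=30: ŷ = 1 + 30 = 31; e = 31 − 31 = 0
x=31: ŷ = 1 + 31 = 32; e = 28 − 32 = -4
x=37: ŷ = 1 + 37 = 38; e = 36 − 38 = -2
x=48: ŷ = 1 + 48 = 49; e = 51 − 49 = 2
x=56: ŷ = 1 + 56 = 57; e = 55 − 57 = -2
x=61: ŷ = 1 + 61 = 62; e = 64 − 62 = 2
SSE = 16 + 0 + 16 + 4 + 4 + 4 + 4 = 48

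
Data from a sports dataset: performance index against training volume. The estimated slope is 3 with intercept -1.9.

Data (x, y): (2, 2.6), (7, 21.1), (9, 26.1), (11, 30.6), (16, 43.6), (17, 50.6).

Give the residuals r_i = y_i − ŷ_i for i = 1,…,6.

-1.5, 2, 1, -0.5, -2.5, 1.5

x=2: ŷ = -1.9 + 3·2 = 4.1; r = 2.6 − 4.1 = -1.5
x=7: ŷ = -1.9 + 3·7 = 19.1; r = 21.1 − 19.1 = 2
x=9: ŷ = -1.9 + 3·9 = 25.1; r = 26.1 − 25.1 = 1
x=11: ŷ = -1.9 + 3·11 = 31.1; r = 30.6 − 31.1 = -0.5
x=16: ŷ = -1.9 + 3·16 = 46.1; r = 43.6 − 46.1 = -2.5
x=17: ŷ = -1.9 + 3·17 = 49.1; r = 50.6 − 49.1 = 1.5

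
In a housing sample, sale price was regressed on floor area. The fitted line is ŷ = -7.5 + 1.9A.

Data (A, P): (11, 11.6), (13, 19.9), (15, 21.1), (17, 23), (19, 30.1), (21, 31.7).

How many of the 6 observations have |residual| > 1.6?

A=11: ŷ = -7.5 + 1.9·11 = 13.4; e = 11.6 − 13.4 = -1.8
A=13: ŷ = -7.5 + 1.9·13 = 17.2; e = 19.9 − 17.2 = 2.7
A=15: ŷ = -7.5 + 1.9·15 = 21; e = 21.1 − 21 = 0.1
A=17: ŷ = -7.5 + 1.9·17 = 24.8; e = 23 − 24.8 = -1.8
A=19: ŷ = -7.5 + 1.9·19 = 28.6; e = 30.1 − 28.6 = 1.5
A=21: ŷ = -7.5 + 1.9·21 = 32.4; e = 31.7 − 32.4 = -0.7
|e| > 1.6: A=11 (|e|=1.8), A=13 (|e|=2.7), A=17 (|e|=1.8) → 3

3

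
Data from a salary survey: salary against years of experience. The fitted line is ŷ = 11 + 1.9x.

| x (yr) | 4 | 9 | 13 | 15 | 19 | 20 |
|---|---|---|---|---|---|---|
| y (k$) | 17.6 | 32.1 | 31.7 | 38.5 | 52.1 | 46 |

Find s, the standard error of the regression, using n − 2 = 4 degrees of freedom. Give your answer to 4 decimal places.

x=4: ŷ = 11 + 1.9·4 = 18.6; e = 17.6 − 18.6 = -1
x=9: ŷ = 11 + 1.9·9 = 28.1; e = 32.1 − 28.1 = 4
x=13: ŷ = 11 + 1.9·13 = 35.7; e = 31.7 − 35.7 = -4
x=15: ŷ = 11 + 1.9·15 = 39.5; e = 38.5 − 39.5 = -1
x=19: ŷ = 11 + 1.9·19 = 47.1; e = 52.1 − 47.1 = 5
x=20: ŷ = 11 + 1.9·20 = 49; e = 46 − 49 = -3
SSE = 1 + 16 + 16 + 1 + 25 + 9 = 68
s = √(68/4) = √17 ≈ 4.1231

s = 4.1231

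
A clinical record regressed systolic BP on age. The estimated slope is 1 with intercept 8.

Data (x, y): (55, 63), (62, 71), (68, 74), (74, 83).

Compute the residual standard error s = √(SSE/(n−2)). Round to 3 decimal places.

x=55: ŷ = 8 + 55 = 63; r = 63 − 63 = 0
x=62: ŷ = 8 + 62 = 70; r = 71 − 70 = 1
x=68: ŷ = 8 + 68 = 76; r = 74 − 76 = -2
x=74: ŷ = 8 + 74 = 82; r = 83 − 82 = 1
SSE = 0 + 1 + 4 + 1 = 6
s = √(6/2) = √3 ≈ 1.732

s = 1.732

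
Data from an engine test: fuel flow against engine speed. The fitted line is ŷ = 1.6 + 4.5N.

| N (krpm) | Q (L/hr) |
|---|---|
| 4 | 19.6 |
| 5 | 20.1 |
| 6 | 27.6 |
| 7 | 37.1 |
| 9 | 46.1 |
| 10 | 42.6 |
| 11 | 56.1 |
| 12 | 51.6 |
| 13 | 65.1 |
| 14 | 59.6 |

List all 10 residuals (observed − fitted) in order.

0, -4, -1, 4, 4, -4, 5, -4, 5, -5

N=4: ŷ = 1.6 + 4.5·4 = 19.6; e = 19.6 − 19.6 = 0
N=5: ŷ = 1.6 + 4.5·5 = 24.1; e = 20.1 − 24.1 = -4
N=6: ŷ = 1.6 + 4.5·6 = 28.6; e = 27.6 − 28.6 = -1
N=7: ŷ = 1.6 + 4.5·7 = 33.1; e = 37.1 − 33.1 = 4
N=9: ŷ = 1.6 + 4.5·9 = 42.1; e = 46.1 − 42.1 = 4
N=10: ŷ = 1.6 + 4.5·10 = 46.6; e = 42.6 − 46.6 = -4
N=11: ŷ = 1.6 + 4.5·11 = 51.1; e = 56.1 − 51.1 = 5
N=12: ŷ = 1.6 + 4.5·12 = 55.6; e = 51.6 − 55.6 = -4
N=13: ŷ = 1.6 + 4.5·13 = 60.1; e = 65.1 − 60.1 = 5
N=14: ŷ = 1.6 + 4.5·14 = 64.6; e = 59.6 − 64.6 = -5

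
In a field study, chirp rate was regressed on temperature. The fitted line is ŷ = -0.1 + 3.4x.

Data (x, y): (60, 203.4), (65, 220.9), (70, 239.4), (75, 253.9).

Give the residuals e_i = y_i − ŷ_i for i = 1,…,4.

x=60: ŷ = -0.1 + 3.4·60 = 203.9; e = 203.4 − 203.9 = -0.5
x=65: ŷ = -0.1 + 3.4·65 = 220.9; e = 220.9 − 220.9 = 0
x=70: ŷ = -0.1 + 3.4·70 = 237.9; e = 239.4 − 237.9 = 1.5
x=75: ŷ = -0.1 + 3.4·75 = 254.9; e = 253.9 − 254.9 = -1

-0.5, 0, 1.5, -1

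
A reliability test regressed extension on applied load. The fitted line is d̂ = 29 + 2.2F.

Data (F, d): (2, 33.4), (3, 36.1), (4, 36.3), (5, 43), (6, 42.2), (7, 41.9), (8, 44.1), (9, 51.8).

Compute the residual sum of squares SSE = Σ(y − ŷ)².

SSE = 33

F=2: d̂ = 29 + 2.2·2 = 33.4; e = 33.4 − 33.4 = 0
F=3: d̂ = 29 + 2.2·3 = 35.6; e = 36.1 − 35.6 = 0.5
F=4: d̂ = 29 + 2.2·4 = 37.8; e = 36.3 − 37.8 = -1.5
F=5: d̂ = 29 + 2.2·5 = 40; e = 43 − 40 = 3
F=6: d̂ = 29 + 2.2·6 = 42.2; e = 42.2 − 42.2 = 0
F=7: d̂ = 29 + 2.2·7 = 44.4; e = 41.9 − 44.4 = -2.5
F=8: d̂ = 29 + 2.2·8 = 46.6; e = 44.1 − 46.6 = -2.5
F=9: d̂ = 29 + 2.2·9 = 48.8; e = 51.8 − 48.8 = 3
SSE = 0 + 0.25 + 2.25 + 9 + 0 + 6.25 + 6.25 + 9 = 33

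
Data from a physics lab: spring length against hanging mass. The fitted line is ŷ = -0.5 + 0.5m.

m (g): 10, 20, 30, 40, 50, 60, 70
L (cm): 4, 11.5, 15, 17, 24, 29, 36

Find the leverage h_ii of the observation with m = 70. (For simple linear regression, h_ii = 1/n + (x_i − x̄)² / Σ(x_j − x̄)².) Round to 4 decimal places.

m̄ = (10 + 20 + 30 + 40 + 50 + 60 + 70)/7 = 40
Σ(m − m̄)² = 900 + 400 + 100 + 0 + 100 + 400 + 900 = 2800
h = 1/7 + (30)²/2800 = 0.142857 + 0.321429 = 0.4643

h = 0.4643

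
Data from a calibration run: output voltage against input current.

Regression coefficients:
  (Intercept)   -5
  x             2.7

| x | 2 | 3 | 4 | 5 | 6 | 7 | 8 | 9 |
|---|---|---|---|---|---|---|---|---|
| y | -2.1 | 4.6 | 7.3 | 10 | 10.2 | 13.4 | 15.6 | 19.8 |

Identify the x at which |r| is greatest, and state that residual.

x = 2, r = -2.5

x=2: ŷ = -5 + 2.7·2 = 0.4; r = -2.1 − 0.4 = -2.5
x=3: ŷ = -5 + 2.7·3 = 3.1; r = 4.6 − 3.1 = 1.5
x=4: ŷ = -5 + 2.7·4 = 5.8; r = 7.3 − 5.8 = 1.5
x=5: ŷ = -5 + 2.7·5 = 8.5; r = 10 − 8.5 = 1.5
x=6: ŷ = -5 + 2.7·6 = 11.2; r = 10.2 − 11.2 = -1
x=7: ŷ = -5 + 2.7·7 = 13.9; r = 13.4 − 13.9 = -0.5
x=8: ŷ = -5 + 2.7·8 = 16.6; r = 15.6 − 16.6 = -1
x=9: ŷ = -5 + 2.7·9 = 19.3; r = 19.8 − 19.3 = 0.5
Largest |r| is 2.5 at x = 2, residual -2.5.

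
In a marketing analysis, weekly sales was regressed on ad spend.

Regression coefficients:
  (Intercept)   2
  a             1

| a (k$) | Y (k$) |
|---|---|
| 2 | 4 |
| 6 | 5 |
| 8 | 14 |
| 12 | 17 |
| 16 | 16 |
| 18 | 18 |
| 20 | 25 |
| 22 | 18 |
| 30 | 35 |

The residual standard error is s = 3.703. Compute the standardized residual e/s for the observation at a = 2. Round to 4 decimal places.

Ŷ = 2 + 2 = 4
e = 4 − 4 = 0
e/s = 0 / 3.703 = 0.0000

0.0000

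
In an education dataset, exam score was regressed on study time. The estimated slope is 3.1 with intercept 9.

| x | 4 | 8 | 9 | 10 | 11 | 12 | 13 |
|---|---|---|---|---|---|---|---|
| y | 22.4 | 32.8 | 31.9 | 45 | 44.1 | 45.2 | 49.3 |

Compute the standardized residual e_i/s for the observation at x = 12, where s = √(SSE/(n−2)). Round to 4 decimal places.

-0.3043

x=4: ŷ = 9 + 3.1·4 = 21.4; e = 22.4 − 21.4 = 1
x=8: ŷ = 9 + 3.1·8 = 33.8; e = 32.8 − 33.8 = -1
x=9: ŷ = 9 + 3.1·9 = 36.9; e = 31.9 − 36.9 = -5
x=10: ŷ = 9 + 3.1·10 = 40; e = 45 − 40 = 5
x=11: ŷ = 9 + 3.1·11 = 43.1; e = 44.1 − 43.1 = 1
x=12: ŷ = 9 + 3.1·12 = 46.2; e = 45.2 − 46.2 = -1
x=13: ŷ = 9 + 3.1·13 = 49.3; e = 49.3 − 49.3 = 0
SSE = 1 + 1 + 25 + 25 + 1 + 1 + 0 = 54
s = √(54/5) = 3.28634
e/s = -1 / 3.28634 = -0.3043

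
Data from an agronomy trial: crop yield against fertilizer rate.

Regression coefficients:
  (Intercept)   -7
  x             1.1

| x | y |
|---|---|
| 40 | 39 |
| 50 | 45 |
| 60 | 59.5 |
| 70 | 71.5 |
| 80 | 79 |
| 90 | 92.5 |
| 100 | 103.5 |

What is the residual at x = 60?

r = 0.5

ŷ = -7 + 1.1·60 = 59
r = 59.5 − 59 = 0.5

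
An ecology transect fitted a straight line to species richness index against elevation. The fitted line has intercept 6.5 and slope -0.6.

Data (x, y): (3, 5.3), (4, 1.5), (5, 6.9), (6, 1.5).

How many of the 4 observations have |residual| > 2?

2

x=3: ŷ = 6.5 − 0.6·3 = 4.7; r = 5.3 − 4.7 = 0.6
x=4: ŷ = 6.5 − 0.6·4 = 4.1; r = 1.5 − 4.1 = -2.6
x=5: ŷ = 6.5 − 0.6·5 = 3.5; r = 6.9 − 3.5 = 3.4
x=6: ŷ = 6.5 − 0.6·6 = 2.9; r = 1.5 − 2.9 = -1.4
|r| > 2: x=4 (|r|=2.6), x=5 (|r|=3.4) → 2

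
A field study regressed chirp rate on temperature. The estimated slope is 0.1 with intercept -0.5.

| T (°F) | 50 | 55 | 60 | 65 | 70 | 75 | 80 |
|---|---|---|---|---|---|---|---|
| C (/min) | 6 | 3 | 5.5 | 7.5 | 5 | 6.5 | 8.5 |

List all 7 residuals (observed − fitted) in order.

T=50: ŷ = -0.5 + 0.1·50 = 4.5; e = 6 − 4.5 = 1.5
T=55: ŷ = -0.5 + 0.1·55 = 5; e = 3 − 5 = -2
T=60: ŷ = -0.5 + 0.1·60 = 5.5; e = 5.5 − 5.5 = 0
T=65: ŷ = -0.5 + 0.1·65 = 6; e = 7.5 − 6 = 1.5
T=70: ŷ = -0.5 + 0.1·70 = 6.5; e = 5 − 6.5 = -1.5
T=75: ŷ = -0.5 + 0.1·75 = 7; e = 6.5 − 7 = -0.5
T=80: ŷ = -0.5 + 0.1·80 = 7.5; e = 8.5 − 7.5 = 1

1.5, -2, 0, 1.5, -1.5, -0.5, 1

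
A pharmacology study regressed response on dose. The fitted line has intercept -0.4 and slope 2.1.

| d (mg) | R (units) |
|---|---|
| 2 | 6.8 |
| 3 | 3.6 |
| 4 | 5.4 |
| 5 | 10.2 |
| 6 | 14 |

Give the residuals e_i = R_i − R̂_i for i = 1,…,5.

3, -2.3, -2.6, 0.1, 1.8

d=2: R̂ = -0.4 + 2.1·2 = 3.8; e = 6.8 − 3.8 = 3
d=3: R̂ = -0.4 + 2.1·3 = 5.9; e = 3.6 − 5.9 = -2.3
d=4: R̂ = -0.4 + 2.1·4 = 8; e = 5.4 − 8 = -2.6
d=5: R̂ = -0.4 + 2.1·5 = 10.1; e = 10.2 − 10.1 = 0.1
d=6: R̂ = -0.4 + 2.1·6 = 12.2; e = 14 − 12.2 = 1.8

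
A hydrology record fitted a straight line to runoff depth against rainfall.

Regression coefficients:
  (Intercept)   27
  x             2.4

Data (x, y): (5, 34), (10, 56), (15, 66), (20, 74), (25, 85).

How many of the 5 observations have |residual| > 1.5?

x=5: ŷ = 27 + 2.4·5 = 39; e = 34 − 39 = -5
x=10: ŷ = 27 + 2.4·10 = 51; e = 56 − 51 = 5
x=15: ŷ = 27 + 2.4·15 = 63; e = 66 − 63 = 3
x=20: ŷ = 27 + 2.4·20 = 75; e = 74 − 75 = -1
x=25: ŷ = 27 + 2.4·25 = 87; e = 85 − 87 = -2
|e| > 1.5: x=5 (|e|=5), x=10 (|e|=5), x=15 (|e|=3), x=25 (|e|=2) → 4

4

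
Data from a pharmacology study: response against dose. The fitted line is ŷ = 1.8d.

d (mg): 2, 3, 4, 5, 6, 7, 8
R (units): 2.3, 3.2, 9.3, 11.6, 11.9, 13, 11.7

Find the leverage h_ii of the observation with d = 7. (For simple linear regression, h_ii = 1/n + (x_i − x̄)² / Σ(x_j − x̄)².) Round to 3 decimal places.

h = 0.286

d̄ = (2 + 3 + 4 + 5 + 6 + 7 + 8)/7 = 5
Σ(d − d̄)² = 9 + 4 + 1 + 0 + 1 + 4 + 9 = 28
h = 1/7 + (2)²/28 = 0.142857 + 0.142857 = 0.286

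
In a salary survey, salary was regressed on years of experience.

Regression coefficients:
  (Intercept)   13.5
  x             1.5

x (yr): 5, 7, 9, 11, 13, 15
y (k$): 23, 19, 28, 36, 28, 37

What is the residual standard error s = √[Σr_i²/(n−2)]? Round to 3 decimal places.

x=5: ŷ = 13.5 + 1.5·5 = 21; r = 23 − 21 = 2
x=7: ŷ = 13.5 + 1.5·7 = 24; r = 19 − 24 = -5
x=9: ŷ = 13.5 + 1.5·9 = 27; r = 28 − 27 = 1
x=11: ŷ = 13.5 + 1.5·11 = 30; r = 36 − 30 = 6
x=13: ŷ = 13.5 + 1.5·13 = 33; r = 28 − 33 = -5
x=15: ŷ = 13.5 + 1.5·15 = 36; r = 37 − 36 = 1
SSE = 4 + 25 + 1 + 36 + 25 + 1 = 92
s = √(92/4) = √23 ≈ 4.796

s = 4.796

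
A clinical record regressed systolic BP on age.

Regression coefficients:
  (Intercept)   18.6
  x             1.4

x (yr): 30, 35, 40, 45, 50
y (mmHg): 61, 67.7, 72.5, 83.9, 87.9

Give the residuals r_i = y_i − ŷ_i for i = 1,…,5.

0.4, 0.1, -2.1, 2.3, -0.7

x=30: ŷ = 18.6 + 1.4·30 = 60.6; r = 61 − 60.6 = 0.4
x=35: ŷ = 18.6 + 1.4·35 = 67.6; r = 67.7 − 67.6 = 0.1
x=40: ŷ = 18.6 + 1.4·40 = 74.6; r = 72.5 − 74.6 = -2.1
x=45: ŷ = 18.6 + 1.4·45 = 81.6; r = 83.9 − 81.6 = 2.3
x=50: ŷ = 18.6 + 1.4·50 = 88.6; r = 87.9 − 88.6 = -0.7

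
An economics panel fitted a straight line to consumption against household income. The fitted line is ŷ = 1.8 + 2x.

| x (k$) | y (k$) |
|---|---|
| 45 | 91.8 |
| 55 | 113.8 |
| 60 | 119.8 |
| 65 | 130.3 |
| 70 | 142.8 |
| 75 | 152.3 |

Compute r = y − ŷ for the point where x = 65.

ŷ = 1.8 + 2·65 = 131.8
r = 130.3 − 131.8 = -1.5

r = -1.5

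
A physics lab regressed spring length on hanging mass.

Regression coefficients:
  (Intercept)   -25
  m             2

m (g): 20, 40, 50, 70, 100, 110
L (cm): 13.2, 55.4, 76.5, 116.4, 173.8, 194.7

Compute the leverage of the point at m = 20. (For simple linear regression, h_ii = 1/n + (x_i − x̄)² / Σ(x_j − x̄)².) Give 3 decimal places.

h = 0.496

m̄ = (20 + 40 + 50 + 70 + 100 + 110)/6 = 65
Σ(m − m̄)² = 2025 + 625 + 225 + 25 + 1225 + 2025 = 6150
h = 1/6 + (-45)²/6150 = 0.166667 + 0.329268 = 0.496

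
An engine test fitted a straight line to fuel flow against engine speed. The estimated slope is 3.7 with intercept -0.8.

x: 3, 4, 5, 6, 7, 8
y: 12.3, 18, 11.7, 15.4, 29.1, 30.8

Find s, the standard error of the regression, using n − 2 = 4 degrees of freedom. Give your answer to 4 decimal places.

s = 5.2915

x=3: ŷ = -0.8 + 3.7·3 = 10.3; r = 12.3 − 10.3 = 2
x=4: ŷ = -0.8 + 3.7·4 = 14; r = 18 − 14 = 4
x=5: ŷ = -0.8 + 3.7·5 = 17.7; r = 11.7 − 17.7 = -6
x=6: ŷ = -0.8 + 3.7·6 = 21.4; r = 15.4 − 21.4 = -6
x=7: ŷ = -0.8 + 3.7·7 = 25.1; r = 29.1 − 25.1 = 4
x=8: ŷ = -0.8 + 3.7·8 = 28.8; r = 30.8 − 28.8 = 2
SSE = 4 + 16 + 36 + 36 + 16 + 4 = 112
s = √(112/4) = √28 ≈ 5.2915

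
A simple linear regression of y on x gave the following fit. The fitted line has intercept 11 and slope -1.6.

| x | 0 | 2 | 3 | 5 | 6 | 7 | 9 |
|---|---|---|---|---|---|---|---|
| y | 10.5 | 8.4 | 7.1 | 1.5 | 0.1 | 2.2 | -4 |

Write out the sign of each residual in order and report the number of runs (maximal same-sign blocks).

x=0: ŷ = 11 − 1.6·0 = 11; e = 10.5 − 11 = -0.5
x=2: ŷ = 11 − 1.6·2 = 7.8; e = 8.4 − 7.8 = 0.6
x=3: ŷ = 11 − 1.6·3 = 6.2; e = 7.1 − 6.2 = 0.9
x=5: ŷ = 11 − 1.6·5 = 3; e = 1.5 − 3 = -1.5
x=6: ŷ = 11 − 1.6·6 = 1.4; e = 0.1 − 1.4 = -1.3
x=7: ŷ = 11 − 1.6·7 = -0.2; e = 2.2 − (-0.2) = 2.4
x=9: ŷ = 11 − 1.6·9 = -3.4; e = -4 − (-3.4) = -0.6
Signs: − + + − − + −
Runs: −×1, +×2, −×2, +×1, −×1 → 5

5 runs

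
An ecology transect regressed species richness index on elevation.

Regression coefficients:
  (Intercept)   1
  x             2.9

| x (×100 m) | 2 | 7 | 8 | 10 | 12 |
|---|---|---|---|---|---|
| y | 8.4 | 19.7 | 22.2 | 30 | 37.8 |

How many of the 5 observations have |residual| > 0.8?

4

x=2: ŷ = 1 + 2.9·2 = 6.8; e = 8.4 − 6.8 = 1.6
x=7: ŷ = 1 + 2.9·7 = 21.3; e = 19.7 − 21.3 = -1.6
x=8: ŷ = 1 + 2.9·8 = 24.2; e = 22.2 − 24.2 = -2
x=10: ŷ = 1 + 2.9·10 = 30; e = 30 − 30 = 0
x=12: ŷ = 1 + 2.9·12 = 35.8; e = 37.8 − 35.8 = 2
|e| > 0.8: x=2 (|e|=1.6), x=7 (|e|=1.6), x=8 (|e|=2), x=12 (|e|=2) → 4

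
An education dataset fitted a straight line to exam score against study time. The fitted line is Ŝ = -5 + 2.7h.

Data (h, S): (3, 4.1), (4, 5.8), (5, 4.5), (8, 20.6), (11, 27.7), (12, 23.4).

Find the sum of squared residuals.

SSE = 58

h=3: Ŝ = -5 + 2.7·3 = 3.1; e = 4.1 − 3.1 = 1
h=4: Ŝ = -5 + 2.7·4 = 5.8; e = 5.8 − 5.8 = 0
h=5: Ŝ = -5 + 2.7·5 = 8.5; e = 4.5 − 8.5 = -4
h=8: Ŝ = -5 + 2.7·8 = 16.6; e = 20.6 − 16.6 = 4
h=11: Ŝ = -5 + 2.7·11 = 24.7; e = 27.7 − 24.7 = 3
h=12: Ŝ = -5 + 2.7·12 = 27.4; e = 23.4 − 27.4 = -4
SSE = 1 + 0 + 16 + 16 + 9 + 16 = 58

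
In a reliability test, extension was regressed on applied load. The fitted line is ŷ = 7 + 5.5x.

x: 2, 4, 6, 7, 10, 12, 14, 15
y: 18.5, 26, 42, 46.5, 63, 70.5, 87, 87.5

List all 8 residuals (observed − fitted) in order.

0.5, -3, 2, 1, 1, -2.5, 3, -2

x=2: ŷ = 7 + 5.5·2 = 18; e = 18.5 − 18 = 0.5
x=4: ŷ = 7 + 5.5·4 = 29; e = 26 − 29 = -3
x=6: ŷ = 7 + 5.5·6 = 40; e = 42 − 40 = 2
x=7: ŷ = 7 + 5.5·7 = 45.5; e = 46.5 − 45.5 = 1
x=10: ŷ = 7 + 5.5·10 = 62; e = 63 − 62 = 1
x=12: ŷ = 7 + 5.5·12 = 73; e = 70.5 − 73 = -2.5
x=14: ŷ = 7 + 5.5·14 = 84; e = 87 − 84 = 3
x=15: ŷ = 7 + 5.5·15 = 89.5; e = 87.5 − 89.5 = -2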